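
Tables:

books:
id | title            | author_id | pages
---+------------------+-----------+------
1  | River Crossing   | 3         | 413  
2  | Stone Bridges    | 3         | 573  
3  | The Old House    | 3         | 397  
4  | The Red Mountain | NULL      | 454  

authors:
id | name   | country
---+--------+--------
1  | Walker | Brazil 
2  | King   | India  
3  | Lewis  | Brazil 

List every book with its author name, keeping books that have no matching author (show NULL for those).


LEFT JOIN keeps every row from books (the left table); where author_id has no match in authors, the author columns become NULL. Walk through each book:
  - book 1 (River Crossing): author_id=3 -> matches Lewis
  - book 2 (Stone Bridges): author_id=3 -> matches Lewis
  - book 3 (The Old House): author_id=3 -> matches Lewis
  - book 4 (The Red Mountain): author_id=NULL, no match -> kept with NULL
All 4 rows appear; 1 has NULL author.

SQL:
SELECT a.title, b.name AS author
FROM books a
LEFT JOIN authors b ON a.author_id = b.id

Result:
title            | author
-----------------+-------
River Crossing   | Lewis 
Stone Bridges    | Lewis 
The Old House    | Lewis 
The Red Mountain | NULL  


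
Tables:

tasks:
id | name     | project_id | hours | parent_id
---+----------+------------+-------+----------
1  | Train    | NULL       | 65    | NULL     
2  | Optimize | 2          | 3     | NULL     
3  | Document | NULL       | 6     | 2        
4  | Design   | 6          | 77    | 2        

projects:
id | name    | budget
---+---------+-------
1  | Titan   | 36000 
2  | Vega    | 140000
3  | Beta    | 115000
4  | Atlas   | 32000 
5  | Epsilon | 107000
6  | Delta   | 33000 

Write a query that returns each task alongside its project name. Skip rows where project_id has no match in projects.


INNER JOIN keeps only tasks rows whose project_id matches an id in projects. Walk through each task:
  - task 1 (Train): project_id=NULL, no match -> dropped
  - task 2 (Optimize): project_id=2 -> matches Vega
  - task 3 (Document): project_id=NULL, no match -> dropped
  - task 4 (Design): project_id=6 -> matches Delta
So 2 of 4 rows are dropped.

SQL:
SELECT a.name, b.name AS project
FROM tasks a
INNER JOIN projects b ON a.project_id = b.id

Result:
name     | project
---------+--------
Optimize | Vega   
Design   | Delta  


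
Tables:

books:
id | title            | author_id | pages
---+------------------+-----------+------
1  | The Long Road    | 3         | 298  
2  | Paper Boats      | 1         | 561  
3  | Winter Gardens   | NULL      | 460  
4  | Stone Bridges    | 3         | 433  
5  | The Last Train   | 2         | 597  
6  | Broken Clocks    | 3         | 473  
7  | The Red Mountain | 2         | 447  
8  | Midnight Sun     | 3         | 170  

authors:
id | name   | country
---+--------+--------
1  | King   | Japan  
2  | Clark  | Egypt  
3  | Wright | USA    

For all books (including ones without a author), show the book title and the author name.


LEFT JOIN keeps every row from books (the left table); where author_id has no match in authors, the author columns become NULL. Walk through each book:
  - book 1 (The Long Road): author_id=3 -> matches Wright
  - book 2 (Paper Boats): author_id=1 -> matches King
  - book 3 (Winter Gardens): author_id=NULL, no match -> kept with NULL
  - book 4 (Stone Bridges): author_id=3 -> matches Wright
  - book 5 (The Last Train): author_id=2 -> matches Clark
  - book 6 (Broken Clocks): author_id=3 -> matches Wright
  - book 7 (The Red Mountain): author_id=2 -> matches Clark
  - book 8 (Midnight Sun): author_id=3 -> matches Wright
All 8 rows appear; 1 has NULL author.

SQL:
SELECT a.title, b.name AS author
FROM books a
LEFT JOIN authors b ON a.author_id = b.id

Result:
title            | author
-----------------+-------
The Long Road    | Wright
Paper Boats      | King  
Winter Gardens   | NULL  
Stone Bridges    | Wright
The Last Train   | Clark 
Broken Clocks    | Wright
The Red Mountain | Clark 
Midnight Sun     | Wright


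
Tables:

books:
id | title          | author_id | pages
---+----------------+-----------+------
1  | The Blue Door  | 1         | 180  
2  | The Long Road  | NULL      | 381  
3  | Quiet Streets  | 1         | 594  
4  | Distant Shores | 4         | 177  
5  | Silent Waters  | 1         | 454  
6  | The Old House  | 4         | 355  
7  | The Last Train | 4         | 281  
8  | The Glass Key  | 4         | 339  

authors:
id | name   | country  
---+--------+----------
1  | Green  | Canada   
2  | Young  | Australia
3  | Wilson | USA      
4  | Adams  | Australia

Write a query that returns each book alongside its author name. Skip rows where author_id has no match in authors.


INNER JOIN keeps only books rows whose author_id matches an id in authors. Walk through each book:
  - book 1 (The Blue Door): author_id=1 -> matches Green
  - book 2 (The Long Road): author_id=NULL, no match -> dropped
  - book 3 (Quiet Streets): author_id=1 -> matches Green
  - book 4 (Distant Shores): author_id=4 -> matches Adams
  - book 5 (Silent Waters): author_id=1 -> matches Green
  - book 6 (The Old House): author_id=4 -> matches Adams
  - book 7 (The Last Train): author_id=4 -> matches Adams
  - book 8 (The Glass Key): author_id=4 -> matches Adams
So 1 of 8 rows is dropped.

SQL:
SELECT a.title, b.name AS author
FROM books a
INNER JOIN authors b ON a.author_id = b.id

Result:
title          | author
---------------+-------
The Blue Door  | Green 
Quiet Streets  | Green 
Distant Shores | Adams 
Silent Waters  | Green 
The Old House  | Adams 
The Last Train | Adams 
The Glass Key  | Adams 


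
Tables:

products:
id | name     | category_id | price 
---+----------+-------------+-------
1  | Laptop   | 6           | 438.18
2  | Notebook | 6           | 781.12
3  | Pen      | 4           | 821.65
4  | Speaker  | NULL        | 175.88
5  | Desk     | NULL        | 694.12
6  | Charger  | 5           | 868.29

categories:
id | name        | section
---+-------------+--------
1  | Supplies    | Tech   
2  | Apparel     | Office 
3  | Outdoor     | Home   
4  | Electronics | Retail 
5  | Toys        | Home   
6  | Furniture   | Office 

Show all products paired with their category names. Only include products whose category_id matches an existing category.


INNER JOIN keeps only products rows whose category_id matches an id in categories. Walk through each product:
  - product 1 (Laptop): category_id=6 -> matches Furniture
  - product 2 (Notebook): category_id=6 -> matches Furniture
  - product 3 (Pen): category_id=4 -> matches Electronics
  - product 4 (Speaker): category_id=NULL, no match -> dropped
  - product 5 (Desk): category_id=NULL, no match -> dropped
  - product 6 (Charger): category_id=5 -> matches Toys
So 2 of 6 rows are dropped.

SQL:
SELECT a.name, b.name AS category
FROM products a
INNER JOIN categories b ON a.category_id = b.id

Result:
name     | category   
---------+------------
Laptop   | Furniture  
Notebook | Furniture  
Pen      | Electronics
Charger  | Toys       


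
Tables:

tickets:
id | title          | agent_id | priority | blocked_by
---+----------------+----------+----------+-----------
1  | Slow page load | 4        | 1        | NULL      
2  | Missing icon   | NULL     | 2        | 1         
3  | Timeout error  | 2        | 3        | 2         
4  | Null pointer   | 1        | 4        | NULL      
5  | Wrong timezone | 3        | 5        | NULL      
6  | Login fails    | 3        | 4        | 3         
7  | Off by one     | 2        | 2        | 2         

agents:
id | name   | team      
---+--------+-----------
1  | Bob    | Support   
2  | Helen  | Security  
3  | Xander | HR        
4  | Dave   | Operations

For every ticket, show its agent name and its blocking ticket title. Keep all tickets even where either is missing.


Two LEFT JOINs from the same base table tickets: one to agents via agent_id, one to tickets itself via blocked_by. Both are LEFT so every ticket is preserved.
Match against agents:
  - ticket 1 (Slow page load): agent_id=4 -> matches Dave
  - ticket 2 (Missing icon): agent_id=NULL, no match -> kept with NULL
  - ticket 3 (Timeout error): agent_id=2 -> matches Helen
  - ticket 4 (Null pointer): agent_id=1 -> matches Bob
  - ticket 5 (Wrong timezone): agent_id=3 -> matches Xander
  - ticket 6 (Login fails): agent_id=3 -> matches Xander
  - ticket 7 (Off by one): agent_id=2 -> matches Helen
Match against tickets (self):
  - ticket 1 (Slow page load): blocked_by=NULL -> NULL
  - ticket 2 (Missing icon): blocked_by=1 -> Slow page load
  - ticket 3 (Timeout error): blocked_by=2 -> Missing icon
  - ticket 4 (Null pointer): blocked_by=NULL -> NULL
  - ticket 5 (Wrong timezone): blocked_by=NULL -> NULL
  - ticket 6 (Login fails): blocked_by=3 -> Timeout error
  - ticket 7 (Off by one): blocked_by=2 -> Missing icon

SQL:
SELECT a.title, b.name AS agent, c.title AS blocked_by
FROM tickets a
LEFT JOIN agents b ON a.agent_id = b.id
LEFT JOIN tickets c ON a.blocked_by = c.id

Result:
title          | agent  | blocked_by    
---------------+--------+---------------
Slow page load | Dave   | NULL          
Missing icon   | NULL   | Slow page load
Timeout error  | Helen  | Missing icon  
Null pointer   | Bob    | NULL          
Wrong timezone | Xander | NULL          
Login fails    | Xander | Timeout error 
Off by one     | Helen  | Missing icon  


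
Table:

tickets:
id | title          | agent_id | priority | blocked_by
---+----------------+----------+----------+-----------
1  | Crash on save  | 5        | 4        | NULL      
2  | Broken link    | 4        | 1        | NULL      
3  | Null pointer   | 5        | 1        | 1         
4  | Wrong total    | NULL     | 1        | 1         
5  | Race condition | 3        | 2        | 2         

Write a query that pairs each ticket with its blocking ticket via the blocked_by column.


This is a self-join: tickets is joined to a second copy of itself, matching each row's blocked_by to another row's id. Use LEFT JOIN so rows with blocked_by=NULL are kept.
  - ticket 1 (Crash on save): blocked_by=NULL -> NULL
  - ticket 2 (Broken link): blocked_by=NULL -> NULL
  - ticket 3 (Null pointer): blocked_by=1 -> Crash on save
  - ticket 4 (Wrong total): blocked_by=1 -> Crash on save
  - ticket 5 (Race condition): blocked_by=2 -> Broken link

SQL:
SELECT a.title AS item, b.title AS blocked_by
FROM tickets a
LEFT JOIN tickets b ON a.blocked_by = b.id

Result:
item           | blocked_by   
---------------+--------------
Crash on save  | NULL         
Broken link    | NULL         
Null pointer   | Crash on save
Wrong total    | Crash on save
Race condition | Broken link  


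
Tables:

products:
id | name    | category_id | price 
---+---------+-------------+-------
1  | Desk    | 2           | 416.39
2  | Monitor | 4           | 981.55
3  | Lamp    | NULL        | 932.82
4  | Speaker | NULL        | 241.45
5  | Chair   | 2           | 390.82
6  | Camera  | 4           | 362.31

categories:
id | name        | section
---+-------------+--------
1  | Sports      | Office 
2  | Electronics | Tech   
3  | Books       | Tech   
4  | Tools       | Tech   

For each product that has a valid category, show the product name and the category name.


INNER JOIN keeps only products rows whose category_id matches an id in categories. Walk through each product:
  - product 1 (Desk): category_id=2 -> matches Electronics
  - product 2 (Monitor): category_id=4 -> matches Tools
  - product 3 (Lamp): category_id=NULL, no match -> dropped
  - product 4 (Speaker): category_id=NULL, no match -> dropped
  - product 5 (Chair): category_id=2 -> matches Electronics
  - product 6 (Camera): category_id=4 -> matches Tools
So 2 of 6 rows are dropped.

SQL:
SELECT a.name, b.name AS category
FROM products a
INNER JOIN categories b ON a.category_id = b.id

Result:
name    | category   
--------+------------
Desk    | Electronics
Monitor | Tools      
Chair   | Electronics
Camera  | Tools      


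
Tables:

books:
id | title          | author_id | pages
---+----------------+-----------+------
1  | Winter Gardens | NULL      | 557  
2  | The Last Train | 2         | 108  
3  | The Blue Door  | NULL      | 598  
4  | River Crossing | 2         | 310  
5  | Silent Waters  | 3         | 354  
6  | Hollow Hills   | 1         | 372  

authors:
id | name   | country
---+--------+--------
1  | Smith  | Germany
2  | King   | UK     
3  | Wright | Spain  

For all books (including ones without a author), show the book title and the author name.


LEFT JOIN keeps every row from books (the left table); where author_id has no match in authors, the author columns become NULL. Walk through each book:
  - book 1 (Winter Gardens): author_id=NULL, no match -> kept with NULL
  - book 2 (The Last Train): author_id=2 -> matches King
  - book 3 (The Blue Door): author_id=NULL, no match -> kept with NULL
  - book 4 (River Crossing): author_id=2 -> matches King
  - book 5 (Silent Waters): author_id=3 -> matches Wright
  - book 6 (Hollow Hills): author_id=1 -> matches Smith
All 6 rows appear; 2 have NULL author.

SQL:
SELECT a.title, b.name AS author
FROM books a
LEFT JOIN authors b ON a.author_id = b.id

Result:
title          | author
---------------+-------
Winter Gardens | NULL  
The Last Train | King  
The Blue Door  | NULL  
River Crossing | King  
Silent Waters  | Wright
Hollow Hills   | Smith 


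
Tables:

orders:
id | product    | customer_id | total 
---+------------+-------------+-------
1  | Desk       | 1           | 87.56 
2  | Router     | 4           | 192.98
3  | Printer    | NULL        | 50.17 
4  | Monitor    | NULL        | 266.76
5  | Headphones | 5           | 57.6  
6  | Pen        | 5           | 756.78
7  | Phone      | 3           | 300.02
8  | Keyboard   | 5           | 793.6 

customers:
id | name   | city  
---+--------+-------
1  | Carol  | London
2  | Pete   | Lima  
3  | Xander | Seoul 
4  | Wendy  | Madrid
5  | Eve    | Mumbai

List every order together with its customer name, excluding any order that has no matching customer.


INNER JOIN keeps only orders rows whose customer_id matches an id in customers. Walk through each order:
  - order 1 (Desk): customer_id=1 -> matches Carol
  - order 2 (Router): customer_id=4 -> matches Wendy
  - order 3 (Printer): customer_id=NULL, no match -> dropped
  - order 4 (Monitor): customer_id=NULL, no match -> dropped
  - order 5 (Headphones): customer_id=5 -> matches Eve
  - order 6 (Pen): customer_id=5 -> matches Eve
  - order 7 (Phone): customer_id=3 -> matches Xander
  - order 8 (Keyboard): customer_id=5 -> matches Eve
So 2 of 8 rows are dropped.

SQL:
SELECT a.product, b.name AS customer
FROM orders a
INNER JOIN customers b ON a.customer_id = b.id

Result:
product    | customer
-----------+---------
Desk       | Carol   
Router     | Wendy   
Headphones | Eve     
Pen        | Eve     
Phone      | Xander  
Keyboard   | Eve     


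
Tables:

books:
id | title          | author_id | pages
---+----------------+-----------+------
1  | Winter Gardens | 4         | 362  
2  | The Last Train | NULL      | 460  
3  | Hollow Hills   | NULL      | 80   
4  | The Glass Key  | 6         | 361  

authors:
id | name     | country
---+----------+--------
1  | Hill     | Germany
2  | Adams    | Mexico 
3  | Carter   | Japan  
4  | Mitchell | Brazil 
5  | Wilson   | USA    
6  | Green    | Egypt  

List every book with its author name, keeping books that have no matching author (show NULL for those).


LEFT JOIN keeps every row from books (the left table); where author_id has no match in authors, the author columns become NULL. Walk through each book:
  - book 1 (Winter Gardens): author_id=4 -> matches Mitchell
  - book 2 (The Last Train): author_id=NULL, no match -> kept with NULL
  - book 3 (Hollow Hills): author_id=NULL, no match -> kept with NULL
  - book 4 (The Glass Key): author_id=6 -> matches Green
All 4 rows appear; 2 have NULL author.

SQL:
SELECT a.title, b.name AS author
FROM books a
LEFT JOIN authors b ON a.author_id = b.id

Result:
title          | author  
---------------+---------
Winter Gardens | Mitchell
The Last Train | NULL    
Hollow Hills   | NULL    
The Glass Key  | Green   


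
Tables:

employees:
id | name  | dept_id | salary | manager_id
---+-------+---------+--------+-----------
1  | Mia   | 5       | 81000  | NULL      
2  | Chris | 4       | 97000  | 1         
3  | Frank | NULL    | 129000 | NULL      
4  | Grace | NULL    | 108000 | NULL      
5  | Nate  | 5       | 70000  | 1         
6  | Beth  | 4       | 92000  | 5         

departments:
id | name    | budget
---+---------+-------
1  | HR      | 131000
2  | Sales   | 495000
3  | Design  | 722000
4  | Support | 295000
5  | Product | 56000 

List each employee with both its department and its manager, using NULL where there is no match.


Two LEFT JOINs from the same base table employees: one to departments via dept_id, one to employees itself via manager_id. Both are LEFT so every employee is preserved.
Match against departments:
  - employee 1 (Mia): dept_id=5 -> matches Product
  - employee 2 (Chris): dept_id=4 -> matches Support
  - employee 3 (Frank): dept_id=NULL, no match -> kept with NULL
  - employee 4 (Grace): dept_id=NULL, no match -> kept with NULL
  - employee 5 (Nate): dept_id=5 -> matches Product
  - employee 6 (Beth): dept_id=4 -> matches Support
Match against employees (self):
  - employee 1 (Mia): manager_id=NULL -> NULL
  - employee 2 (Chris): manager_id=1 -> Mia
  - employee 3 (Frank): manager_id=NULL -> NULL
  - employee 4 (Grace): manager_id=NULL -> NULL
  - employee 5 (Nate): manager_id=1 -> Mia
  - employee 6 (Beth): manager_id=5 -> Nate

SQL:
SELECT a.name, b.name AS department, c.name AS manager
FROM employees a
LEFT JOIN departments b ON a.dept_id = b.id
LEFT JOIN employees c ON a.manager_id = c.id

Result:
name  | department | manager
------+------------+--------
Mia   | Product    | NULL   
Chris | Support    | Mia    
Frank | NULL       | NULL   
Grace | NULL       | NULL   
Nate  | Product    | Mia    
Beth  | Support    | Nate   


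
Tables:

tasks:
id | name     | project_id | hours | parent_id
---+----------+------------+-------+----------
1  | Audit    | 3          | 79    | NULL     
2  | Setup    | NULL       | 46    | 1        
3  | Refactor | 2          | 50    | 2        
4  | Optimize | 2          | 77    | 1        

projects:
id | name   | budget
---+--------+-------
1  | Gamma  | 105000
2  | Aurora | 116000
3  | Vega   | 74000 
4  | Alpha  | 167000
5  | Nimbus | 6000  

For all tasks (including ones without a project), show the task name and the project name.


LEFT JOIN keeps every row from tasks (the left table); where project_id has no match in projects, the project columns become NULL. Walk through each task:
  - task 1 (Audit): project_id=3 -> matches Vega
  - task 2 (Setup): project_id=NULL, no match -> kept with NULL
  - task 3 (Refactor): project_id=2 -> matches Aurora
  - task 4 (Optimize): project_id=2 -> matches Aurora
All 4 rows appear; 1 has NULL project.

SQL:
SELECT a.name, b.name AS project
FROM tasks a
LEFT JOIN projects b ON a.project_id = b.id

Result:
name     | project
---------+--------
Audit    | Vega   
Setup    | NULL   
Refactor | Aurora 
Optimize | Aurora 


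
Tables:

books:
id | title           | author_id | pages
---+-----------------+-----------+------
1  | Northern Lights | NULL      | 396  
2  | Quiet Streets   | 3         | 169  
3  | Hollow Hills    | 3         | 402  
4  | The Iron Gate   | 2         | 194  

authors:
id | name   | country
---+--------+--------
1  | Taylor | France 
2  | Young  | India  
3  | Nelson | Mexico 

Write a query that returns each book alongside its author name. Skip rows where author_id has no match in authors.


INNER JOIN keeps only books rows whose author_id matches an id in authors. Walk through each book:
  - book 1 (Northern Lights): author_id=NULL, no match -> dropped
  - book 2 (Quiet Streets): author_id=3 -> matches Nelson
  - book 3 (Hollow Hills): author_id=3 -> matches Nelson
  - book 4 (The Iron Gate): author_id=2 -> matches Young
So 1 of 4 rows is dropped.

SQL:
SELECT a.title, b.name AS author
FROM books a
INNER JOIN authors b ON a.author_id = b.id

Result:
title         | author
--------------+-------
Quiet Streets | Nelson
Hollow Hills  | Nelson
The Iron Gate | Young 


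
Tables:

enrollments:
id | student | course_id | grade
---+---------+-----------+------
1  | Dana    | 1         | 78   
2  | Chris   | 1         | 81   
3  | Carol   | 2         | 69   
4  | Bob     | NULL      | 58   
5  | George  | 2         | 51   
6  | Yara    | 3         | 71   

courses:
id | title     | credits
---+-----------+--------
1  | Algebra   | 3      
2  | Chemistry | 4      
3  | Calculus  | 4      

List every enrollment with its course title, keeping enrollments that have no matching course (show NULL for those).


LEFT JOIN keeps every row from enrollments (the left table); where course_id has no match in courses, the course columns become NULL. Walk through each enrollment:
  - enrollment 1 (Dana): course_id=1 -> matches Algebra
  - enrollment 2 (Chris): course_id=1 -> matches Algebra
  - enrollment 3 (Carol): course_id=2 -> matches Chemistry
  - enrollment 4 (Bob): course_id=NULL, no match -> kept with NULL
  - enrollment 5 (George): course_id=2 -> matches Chemistry
  - enrollment 6 (Yara): course_id=3 -> matches Calculus
All 6 rows appear; 1 has NULL course.

SQL:
SELECT a.student, b.title AS course
FROM enrollments a
LEFT JOIN courses b ON a.course_id = b.id

Result:
student | course   
--------+----------
Dana    | Algebra  
Chris   | Algebra  
Carol   | Chemistry
Bob     | NULL     
George  | Chemistry
Yara    | Calculus 


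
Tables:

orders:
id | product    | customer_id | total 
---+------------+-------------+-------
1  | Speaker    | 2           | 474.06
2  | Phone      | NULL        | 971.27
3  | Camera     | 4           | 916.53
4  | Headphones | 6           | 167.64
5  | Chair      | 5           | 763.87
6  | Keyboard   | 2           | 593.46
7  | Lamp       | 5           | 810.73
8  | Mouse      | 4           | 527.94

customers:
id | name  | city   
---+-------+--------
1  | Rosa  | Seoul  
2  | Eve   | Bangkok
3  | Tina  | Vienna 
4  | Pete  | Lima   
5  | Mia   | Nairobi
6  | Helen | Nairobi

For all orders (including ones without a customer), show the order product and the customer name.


LEFT JOIN keeps every row from orders (the left table); where customer_id has no match in customers, the customer columns become NULL. Walk through each order:
  - order 1 (Speaker): customer_id=2 -> matches Eve
  - order 2 (Phone): customer_id=NULL, no match -> kept with NULL
  - order 3 (Camera): customer_id=4 -> matches Pete
  - order 4 (Headphones): customer_id=6 -> matches Helen
  - order 5 (Chair): customer_id=5 -> matches Mia
  - order 6 (Keyboard): customer_id=2 -> matches Eve
  - order 7 (Lamp): customer_id=5 -> matches Mia
  - order 8 (Mouse): customer_id=4 -> matches Pete
All 8 rows appear; 1 has NULL customer.

SQL:
SELECT a.product, b.name AS customer
FROM orders a
LEFT JOIN customers b ON a.customer_id = b.id

Result:
product    | customer
-----------+---------
Speaker    | Eve     
Phone      | NULL    
Camera     | Pete    
Headphones | Helen   
Chair      | Mia     
Keyboard   | Eve     
Lamp       | Mia     
Mouse      | Pete    


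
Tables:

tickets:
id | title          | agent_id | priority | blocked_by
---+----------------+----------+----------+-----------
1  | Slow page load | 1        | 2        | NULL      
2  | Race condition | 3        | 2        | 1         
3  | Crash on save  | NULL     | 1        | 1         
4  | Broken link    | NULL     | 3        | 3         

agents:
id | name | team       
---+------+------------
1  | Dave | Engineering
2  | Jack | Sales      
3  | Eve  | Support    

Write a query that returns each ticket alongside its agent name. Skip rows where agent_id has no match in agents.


INNER JOIN keeps only tickets rows whose agent_id matches an id in agents. Walk through each ticket:
  - ticket 1 (Slow page load): agent_id=1 -> matches Dave
  - ticket 2 (Race condition): agent_id=3 -> matches Eve
  - ticket 3 (Crash on save): agent_id=NULL, no match -> dropped
  - ticket 4 (Broken link): agent_id=NULL, no match -> dropped
So 2 of 4 rows are dropped.

SQL:
SELECT a.title, b.name AS agent
FROM tickets a
INNER JOIN agents b ON a.agent_id = b.id

Result:
title          | agent
---------------+------
Slow page load | Dave 
Race condition | Eve  


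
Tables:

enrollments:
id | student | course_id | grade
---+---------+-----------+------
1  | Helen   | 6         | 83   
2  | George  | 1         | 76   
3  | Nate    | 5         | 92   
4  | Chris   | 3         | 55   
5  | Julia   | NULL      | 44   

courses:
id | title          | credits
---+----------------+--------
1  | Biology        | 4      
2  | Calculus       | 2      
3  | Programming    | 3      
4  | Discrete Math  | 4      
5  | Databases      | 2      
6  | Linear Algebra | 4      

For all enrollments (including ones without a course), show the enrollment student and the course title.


LEFT JOIN keeps every row from enrollments (the left table); where course_id has no match in courses, the course columns become NULL. Walk through each enrollment:
  - enrollment 1 (Helen): course_id=6 -> matches Linear Algebra
  - enrollment 2 (George): course_id=1 -> matches Biology
  - enrollment 3 (Nate): course_id=5 -> matches Databases
  - enrollment 4 (Chris): course_id=3 -> matches Programming
  - enrollment 5 (Julia): course_id=NULL, no match -> kept with NULL
All 5 rows appear; 1 has NULL course.

SQL:
SELECT a.student, b.title AS course
FROM enrollments a
LEFT JOIN courses b ON a.course_id = b.id

Result:
student | course        
--------+---------------
Helen   | Linear Algebra
George  | Biology       
Nate    | Databases     
Chris   | Programming   
Julia   | NULL          


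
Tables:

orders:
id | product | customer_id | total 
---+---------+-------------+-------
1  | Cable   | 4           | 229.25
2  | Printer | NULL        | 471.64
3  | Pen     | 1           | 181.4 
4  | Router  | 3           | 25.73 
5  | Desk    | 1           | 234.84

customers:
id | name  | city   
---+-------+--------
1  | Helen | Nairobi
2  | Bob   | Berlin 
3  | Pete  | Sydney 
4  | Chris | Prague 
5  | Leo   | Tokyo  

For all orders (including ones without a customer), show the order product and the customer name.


LEFT JOIN keeps every row from orders (the left table); where customer_id has no match in customers, the customer columns become NULL. Walk through each order:
  - order 1 (Cable): customer_id=4 -> matches Chris
  - order 2 (Printer): customer_id=NULL, no match -> kept with NULL
  - order 3 (Pen): customer_id=1 -> matches Helen
  - order 4 (Router): customer_id=3 -> matches Pete
  - order 5 (Desk): customer_id=1 -> matches Helen
All 5 rows appear; 1 has NULL customer.

SQL:
SELECT a.product, b.name AS customer
FROM orders a
LEFT JOIN customers b ON a.customer_id = b.id

Result:
product | customer
--------+---------
Cable   | Chris   
Printer | NULL    
Pen     | Helen   
Router  | Pete    
Desk    | Helen   


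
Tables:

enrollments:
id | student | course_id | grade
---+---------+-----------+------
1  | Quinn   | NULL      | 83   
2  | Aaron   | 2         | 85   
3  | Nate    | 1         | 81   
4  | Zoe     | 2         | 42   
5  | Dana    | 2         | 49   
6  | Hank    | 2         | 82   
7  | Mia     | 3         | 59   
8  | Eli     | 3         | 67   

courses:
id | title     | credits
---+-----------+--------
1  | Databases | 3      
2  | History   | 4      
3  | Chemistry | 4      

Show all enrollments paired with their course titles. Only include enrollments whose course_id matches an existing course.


INNER JOIN keeps only enrollments rows whose course_id matches an id in courses. Walk through each enrollment:
  - enrollment 1 (Quinn): course_id=NULL, no match -> dropped
  - enrollment 2 (Aaron): course_id=2 -> matches History
  - enrollment 3 (Nate): course_id=1 -> matches Databases
  - enrollment 4 (Zoe): course_id=2 -> matches History
  - enrollment 5 (Dana): course_id=2 -> matches History
  - enrollment 6 (Hank): course_id=2 -> matches History
  - enrollment 7 (Mia): course_id=3 -> matches Chemistry
  - enrollment 8 (Eli): course_id=3 -> matches Chemistry
So 1 of 8 rows is dropped.

SQL:
SELECT a.student, b.title AS course
FROM enrollments a
INNER JOIN courses b ON a.course_id = b.id

Result:
student | course   
--------+----------
Aaron   | History  
Nate    | Databases
Zoe     | History  
Dana    | History  
Hank    | History  
Mia     | Chemistry
Eli     | Chemistry


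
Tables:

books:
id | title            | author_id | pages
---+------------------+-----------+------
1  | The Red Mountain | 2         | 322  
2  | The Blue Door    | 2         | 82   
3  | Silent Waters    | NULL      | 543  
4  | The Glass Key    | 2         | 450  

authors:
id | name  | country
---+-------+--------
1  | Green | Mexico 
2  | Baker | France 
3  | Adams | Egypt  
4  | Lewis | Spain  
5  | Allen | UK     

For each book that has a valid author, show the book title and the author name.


INNER JOIN keeps only books rows whose author_id matches an id in authors. Walk through each book:
  - book 1 (The Red Mountain): author_id=2 -> matches Baker
  - book 2 (The Blue Door): author_id=2 -> matches Baker
  - book 3 (Silent Waters): author_id=NULL, no match -> dropped
  - book 4 (The Glass Key): author_id=2 -> matches Baker
So 1 of 4 rows is dropped.

SQL:
SELECT a.title, b.name AS author
FROM books a
INNER JOIN authors b ON a.author_id = b.id

Result:
title            | author
-----------------+-------
The Red Mountain | Baker 
The Blue Door    | Baker 
The Glass Key    | Baker 


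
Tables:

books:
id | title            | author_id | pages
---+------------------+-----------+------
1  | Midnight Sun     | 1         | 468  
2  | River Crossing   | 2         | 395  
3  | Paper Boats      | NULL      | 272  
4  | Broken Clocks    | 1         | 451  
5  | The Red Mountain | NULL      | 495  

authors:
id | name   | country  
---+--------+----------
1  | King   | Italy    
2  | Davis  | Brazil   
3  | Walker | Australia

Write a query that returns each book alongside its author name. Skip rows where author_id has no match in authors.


INNER JOIN keeps only books rows whose author_id matches an id in authors. Walk through each book:
  - book 1 (Midnight Sun): author_id=1 -> matches King
  - book 2 (River Crossing): author_id=2 -> matches Davis
  - book 3 (Paper Boats): author_id=NULL, no match -> dropped
  - book 4 (Broken Clocks): author_id=1 -> matches King
  - book 5 (The Red Mountain): author_id=NULL, no match -> dropped
So 2 of 5 rows are dropped.

SQL:
SELECT a.title, b.name AS author
FROM books a
INNER JOIN authors b ON a.author_id = b.id

Result:
title          | author
---------------+-------
Midnight Sun   | King  
River Crossing | Davis 
Broken Clocks  | King  


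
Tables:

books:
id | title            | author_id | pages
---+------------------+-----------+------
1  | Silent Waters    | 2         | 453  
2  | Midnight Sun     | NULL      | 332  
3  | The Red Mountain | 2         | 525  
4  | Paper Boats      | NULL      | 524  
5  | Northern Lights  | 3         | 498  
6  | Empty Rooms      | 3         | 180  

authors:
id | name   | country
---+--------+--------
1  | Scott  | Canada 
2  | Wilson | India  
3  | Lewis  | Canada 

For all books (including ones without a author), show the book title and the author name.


LEFT JOIN keeps every row from books (the left table); where author_id has no match in authors, the author columns become NULL. Walk through each book:
  - book 1 (Silent Waters): author_id=2 -> matches Wilson
  - book 2 (Midnight Sun): author_id=NULL, no match -> kept with NULL
  - book 3 (The Red Mountain): author_id=2 -> matches Wilson
  - book 4 (Paper Boats): author_id=NULL, no match -> kept with NULL
  - book 5 (Northern Lights): author_id=3 -> matches Lewis
  - book 6 (Empty Rooms): author_id=3 -> matches Lewis
All 6 rows appear; 2 have NULL author.

SQL:
SELECT a.title, b.name AS author
FROM books a
LEFT JOIN authors b ON a.author_id = b.id

Result:
title            | author
-----------------+-------
Silent Waters    | Wilson
Midnight Sun     | NULL  
The Red Mountain | Wilson
Paper Boats      | NULL  
Northern Lights  | Lewis 
Empty Rooms      | Lewis 


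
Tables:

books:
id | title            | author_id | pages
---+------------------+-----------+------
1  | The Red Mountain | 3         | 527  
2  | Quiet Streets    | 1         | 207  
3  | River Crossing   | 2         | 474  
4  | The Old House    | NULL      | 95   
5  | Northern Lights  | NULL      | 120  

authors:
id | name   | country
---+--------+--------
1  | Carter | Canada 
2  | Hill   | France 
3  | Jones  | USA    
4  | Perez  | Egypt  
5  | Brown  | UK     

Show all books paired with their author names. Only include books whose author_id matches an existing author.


INNER JOIN keeps only books rows whose author_id matches an id in authors. Walk through each book:
  - book 1 (The Red Mountain): author_id=3 -> matches Jones
  - book 2 (Quiet Streets): author_id=1 -> matches Carter
  - book 3 (River Crossing): author_id=2 -> matches Hill
  - book 4 (The Old House): author_id=NULL, no match -> dropped
  - book 5 (Northern Lights): author_id=NULL, no match -> dropped
So 2 of 5 rows are dropped.

SQL:
SELECT a.title, b.name AS author
FROM books a
INNER JOIN authors b ON a.author_id = b.id

Result:
title            | author
-----------------+-------
The Red Mountain | Jones 
Quiet Streets    | Carter
River Crossing   | Hill  


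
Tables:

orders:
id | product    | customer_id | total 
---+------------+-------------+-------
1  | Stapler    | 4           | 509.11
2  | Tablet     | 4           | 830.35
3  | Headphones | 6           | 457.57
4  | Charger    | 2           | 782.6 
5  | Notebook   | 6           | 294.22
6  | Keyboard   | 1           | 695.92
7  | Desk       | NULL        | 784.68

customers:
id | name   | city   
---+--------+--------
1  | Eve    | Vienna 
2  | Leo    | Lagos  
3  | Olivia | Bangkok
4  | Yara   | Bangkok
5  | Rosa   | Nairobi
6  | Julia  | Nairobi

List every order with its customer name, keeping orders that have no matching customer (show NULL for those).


LEFT JOIN keeps every row from orders (the left table); where customer_id has no match in customers, the customer columns become NULL. Walk through each order:
  - order 1 (Stapler): customer_id=4 -> matches Yara
  - order 2 (Tablet): customer_id=4 -> matches Yara
  - order 3 (Headphones): customer_id=6 -> matches Julia
  - order 4 (Charger): customer_id=2 -> matches Leo
  - order 5 (Notebook): customer_id=6 -> matches Julia
  - order 6 (Keyboard): customer_id=1 -> matches Eve
  - order 7 (Desk): customer_id=NULL, no match -> kept with NULL
All 7 rows appear; 1 has NULL customer.

SQL:
SELECT a.product, b.name AS customer
FROM orders a
LEFT JOIN customers b ON a.customer_id = b.id

Result:
product    | customer
-----------+---------
Stapler    | Yara    
Tablet     | Yara    
Headphones | Julia   
Charger    | Leo     
Notebook   | Julia   
Keyboard   | Eve     
Desk       | NULL    


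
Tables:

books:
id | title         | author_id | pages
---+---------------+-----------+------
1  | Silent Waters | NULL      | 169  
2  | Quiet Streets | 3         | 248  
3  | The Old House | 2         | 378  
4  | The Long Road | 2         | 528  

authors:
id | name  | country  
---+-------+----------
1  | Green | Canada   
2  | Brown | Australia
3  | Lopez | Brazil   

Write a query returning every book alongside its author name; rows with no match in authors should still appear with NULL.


LEFT JOIN keeps every row from books (the left table); where author_id has no match in authors, the author columns become NULL. Walk through each book:
  - book 1 (Silent Waters): author_id=NULL, no match -> kept with NULL
  - book 2 (Quiet Streets): author_id=3 -> matches Lopez
  - book 3 (The Old House): author_id=2 -> matches Brown
  - book 4 (The Long Road): author_id=2 -> matches Brown
All 4 rows appear; 1 has NULL author.

SQL:
SELECT a.title, b.name AS author
FROM books a
LEFT JOIN authors b ON a.author_id = b.id

Result:
title         | author
--------------+-------
Silent Waters | NULL  
Quiet Streets | Lopez 
The Old House | Brown 
The Long Road | Brown 


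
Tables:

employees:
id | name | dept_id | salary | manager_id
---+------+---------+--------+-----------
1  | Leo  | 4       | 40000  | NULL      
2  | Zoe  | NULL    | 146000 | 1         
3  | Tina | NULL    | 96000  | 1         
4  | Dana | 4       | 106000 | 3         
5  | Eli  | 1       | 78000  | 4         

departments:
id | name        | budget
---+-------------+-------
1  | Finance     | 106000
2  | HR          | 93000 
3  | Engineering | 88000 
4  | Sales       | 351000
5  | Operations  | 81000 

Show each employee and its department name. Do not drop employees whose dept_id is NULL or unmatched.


LEFT JOIN keeps every row from employees (the left table); where dept_id has no match in departments, the department columns become NULL. Walk through each employee:
  - employee 1 (Leo): dept_id=4 -> matches Sales
  - employee 2 (Zoe): dept_id=NULL, no match -> kept with NULL
  - employee 3 (Tina): dept_id=NULL, no match -> kept with NULL
  - employee 4 (Dana): dept_id=4 -> matches Sales
  - employee 5 (Eli): dept_id=1 -> matches Finance
All 5 rows appear; 2 have NULL department.

SQL:
SELECT a.name, b.name AS department
FROM employees a
LEFT JOIN departments b ON a.dept_id = b.id

Result:
name | department
-----+-----------
Leo  | Sales     
Zoe  | NULL      
Tina | NULL      
Dana | Sales     
Eli  | Finance   


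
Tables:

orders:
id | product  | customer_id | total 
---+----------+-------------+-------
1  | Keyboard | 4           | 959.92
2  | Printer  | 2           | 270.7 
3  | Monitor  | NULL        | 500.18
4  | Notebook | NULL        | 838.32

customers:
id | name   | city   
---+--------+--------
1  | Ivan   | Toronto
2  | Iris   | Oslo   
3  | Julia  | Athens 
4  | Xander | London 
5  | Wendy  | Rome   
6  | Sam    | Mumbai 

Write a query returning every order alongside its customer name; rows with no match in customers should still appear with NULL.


LEFT JOIN keeps every row from orders (the left table); where customer_id has no match in customers, the customer columns become NULL. Walk through each order:
  - order 1 (Keyboard): customer_id=4 -> matches Xander
  - order 2 (Printer): customer_id=2 -> matches Iris
  - order 3 (Monitor): customer_id=NULL, no match -> kept with NULL
  - order 4 (Notebook): customer_id=NULL, no match -> kept with NULL
All 4 rows appear; 2 have NULL customer.

SQL:
SELECT a.product, b.name AS customer
FROM orders a
LEFT JOIN customers b ON a.customer_id = b.id

Result:
product  | customer
---------+---------
Keyboard | Xander  
Printer  | Iris    
Monitor  | NULL    
Notebook | NULL    


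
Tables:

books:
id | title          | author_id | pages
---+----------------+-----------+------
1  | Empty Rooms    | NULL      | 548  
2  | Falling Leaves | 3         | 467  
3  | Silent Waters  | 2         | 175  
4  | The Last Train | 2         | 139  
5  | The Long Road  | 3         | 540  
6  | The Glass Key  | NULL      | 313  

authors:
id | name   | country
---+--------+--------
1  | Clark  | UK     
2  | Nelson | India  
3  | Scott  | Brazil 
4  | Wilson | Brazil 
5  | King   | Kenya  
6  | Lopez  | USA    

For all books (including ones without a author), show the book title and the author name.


LEFT JOIN keeps every row from books (the left table); where author_id has no match in authors, the author columns become NULL. Walk through each book:
  - book 1 (Empty Rooms): author_id=NULL, no match -> kept with NULL
  - book 2 (Falling Leaves): author_id=3 -> matches Scott
  - book 3 (Silent Waters): author_id=2 -> matches Nelson
  - book 4 (The Last Train): author_id=2 -> matches Nelson
  - book 5 (The Long Road): author_id=3 -> matches Scott
  - book 6 (The Glass Key): author_id=NULL, no match -> kept with NULL
All 6 rows appear; 2 have NULL author.

SQL:
SELECT a.title, b.name AS author
FROM books a
LEFT JOIN authors b ON a.author_id = b.id

Result:
title          | author
---------------+-------
Empty Rooms    | NULL  
Falling Leaves | Scott 
Silent Waters  | Nelson
The Last Train | Nelson
The Long Road  | Scott 
The Glass Key  | NULL  
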